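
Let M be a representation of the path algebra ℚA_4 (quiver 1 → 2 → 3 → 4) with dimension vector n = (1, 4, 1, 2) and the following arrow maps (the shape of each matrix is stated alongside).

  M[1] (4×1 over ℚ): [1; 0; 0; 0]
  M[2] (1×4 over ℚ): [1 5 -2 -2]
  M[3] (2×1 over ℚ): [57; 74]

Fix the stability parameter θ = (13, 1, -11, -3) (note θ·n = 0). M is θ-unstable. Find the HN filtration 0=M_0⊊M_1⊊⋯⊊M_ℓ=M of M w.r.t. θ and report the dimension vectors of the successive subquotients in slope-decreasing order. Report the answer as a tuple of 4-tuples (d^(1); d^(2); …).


Via rank(M_{q-1}∘⋯∘M_p): M ≅ I[1,4], I[2,2]^3, I[4,4].
μ_θ-semistable layers: μ^(1)=1; μ^(2)=0; μ^(3)=-3

((0, 3, 0, 0); (1, 1, 1, 1); (0, 0, 0, 1))


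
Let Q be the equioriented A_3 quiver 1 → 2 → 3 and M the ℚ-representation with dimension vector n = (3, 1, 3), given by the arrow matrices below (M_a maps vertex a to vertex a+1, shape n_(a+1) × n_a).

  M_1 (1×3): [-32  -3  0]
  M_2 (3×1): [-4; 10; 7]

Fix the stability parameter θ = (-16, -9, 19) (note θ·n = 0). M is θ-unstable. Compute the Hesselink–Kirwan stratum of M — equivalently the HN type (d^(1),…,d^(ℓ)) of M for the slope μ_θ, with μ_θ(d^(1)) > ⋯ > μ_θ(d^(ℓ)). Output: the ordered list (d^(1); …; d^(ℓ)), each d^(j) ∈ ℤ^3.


Barcode: M ≅ I[1,1]^2, I[1,3], I[3,3]^2. HN layers by μ_θ (3 steps, strictly decreasing):
  μ^(1)=19; μ^(2)=-9; μ^(3)=-16

((0, 0, 3); (0, 1, 0); (3, 0, 0))


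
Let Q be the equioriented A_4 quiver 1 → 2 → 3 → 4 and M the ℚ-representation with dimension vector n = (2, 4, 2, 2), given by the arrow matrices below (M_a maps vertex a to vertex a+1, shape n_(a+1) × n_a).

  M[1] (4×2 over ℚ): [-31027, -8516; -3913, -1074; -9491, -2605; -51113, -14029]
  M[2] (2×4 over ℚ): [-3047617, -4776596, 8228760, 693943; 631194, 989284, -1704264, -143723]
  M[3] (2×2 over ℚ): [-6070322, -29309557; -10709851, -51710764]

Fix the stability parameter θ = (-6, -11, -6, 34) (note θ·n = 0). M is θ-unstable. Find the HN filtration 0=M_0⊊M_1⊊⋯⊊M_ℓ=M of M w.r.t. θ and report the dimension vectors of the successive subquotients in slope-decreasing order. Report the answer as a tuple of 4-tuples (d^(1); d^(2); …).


Via rank(M_{q-1}∘⋯∘M_p): M ≅ I[1,4]^2, I[2,2]^2.
μ_θ-semistable layers: μ^(1)=34; μ^(2)=-6; μ^(3)=-17/2; μ^(4)=-11

((0, 0, 0, 2); (0, 0, 2, 0); (2, 2, 0, 0); (0, 2, 0, 0))


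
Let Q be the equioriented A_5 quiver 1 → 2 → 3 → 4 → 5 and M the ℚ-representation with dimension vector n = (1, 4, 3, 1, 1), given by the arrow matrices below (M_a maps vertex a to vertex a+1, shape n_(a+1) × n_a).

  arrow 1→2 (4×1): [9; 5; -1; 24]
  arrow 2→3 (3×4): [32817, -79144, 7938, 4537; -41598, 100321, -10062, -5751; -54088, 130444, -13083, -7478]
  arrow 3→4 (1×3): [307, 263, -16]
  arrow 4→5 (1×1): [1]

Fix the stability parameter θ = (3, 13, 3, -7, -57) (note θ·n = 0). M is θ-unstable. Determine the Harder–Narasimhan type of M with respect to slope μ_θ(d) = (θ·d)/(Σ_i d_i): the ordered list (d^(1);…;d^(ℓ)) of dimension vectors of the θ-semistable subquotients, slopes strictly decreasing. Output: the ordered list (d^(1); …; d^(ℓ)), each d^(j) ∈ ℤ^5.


Interval decomposition of M: I[1,3], I[2,2], I[2,3], I[2,5].
HN type (ℓ=4): μ^(1)=13; μ^(2)=8; μ^(3)=3; μ^(4)=-12

((0, 1, 0, 0, 0); (0, 2, 2, 0, 0); (1, 0, 0, 0, 0); (0, 1, 1, 1, 1))


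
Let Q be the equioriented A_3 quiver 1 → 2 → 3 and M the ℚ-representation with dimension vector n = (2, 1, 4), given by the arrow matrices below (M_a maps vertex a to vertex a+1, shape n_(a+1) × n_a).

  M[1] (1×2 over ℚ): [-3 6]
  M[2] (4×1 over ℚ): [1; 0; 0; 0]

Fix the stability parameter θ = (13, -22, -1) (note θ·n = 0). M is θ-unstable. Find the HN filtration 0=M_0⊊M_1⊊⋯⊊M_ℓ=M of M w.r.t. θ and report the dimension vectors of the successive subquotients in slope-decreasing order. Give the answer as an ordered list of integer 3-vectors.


Via rank(M_{q-1}∘⋯∘M_p): M ≅ I[1,1], I[1,3], I[3,3]^3.
μ_θ-semistable layers: μ^(1)=13; μ^(2)=-1; μ^(3)=-9/2

((1, 0, 0); (0, 0, 4); (1, 1, 0))


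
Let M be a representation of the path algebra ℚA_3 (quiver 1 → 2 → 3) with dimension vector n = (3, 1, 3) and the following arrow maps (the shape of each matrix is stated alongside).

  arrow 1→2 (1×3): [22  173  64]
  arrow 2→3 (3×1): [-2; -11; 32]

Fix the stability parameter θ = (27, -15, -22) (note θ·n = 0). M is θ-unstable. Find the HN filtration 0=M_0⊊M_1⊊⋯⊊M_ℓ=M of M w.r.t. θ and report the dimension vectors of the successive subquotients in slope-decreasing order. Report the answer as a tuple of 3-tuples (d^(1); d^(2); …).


Via rank(M_{q-1}∘⋯∘M_p): M ≅ I[1,1]^2, I[1,3], I[3,3]^2.
μ_θ-semistable layers: μ^(1)=27; μ^(2)=-10/3; μ^(3)=-22

((2, 0, 0); (1, 1, 1); (0, 0, 2))


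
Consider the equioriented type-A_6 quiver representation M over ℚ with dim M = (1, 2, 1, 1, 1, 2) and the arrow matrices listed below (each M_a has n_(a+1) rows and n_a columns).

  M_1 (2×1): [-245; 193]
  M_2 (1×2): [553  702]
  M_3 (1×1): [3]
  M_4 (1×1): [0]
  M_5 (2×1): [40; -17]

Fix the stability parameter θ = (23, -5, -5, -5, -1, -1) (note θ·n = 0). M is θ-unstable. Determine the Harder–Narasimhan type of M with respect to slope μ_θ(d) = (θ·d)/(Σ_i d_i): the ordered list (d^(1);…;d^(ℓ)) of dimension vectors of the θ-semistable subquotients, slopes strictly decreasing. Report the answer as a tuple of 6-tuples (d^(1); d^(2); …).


Barcode: M ≅ I[1,4], I[2,2], I[5,6], I[6,6]. HN layers by μ_θ (3 steps, strictly decreasing):
  μ^(1)=2; μ^(2)=-1; μ^(3)=-5

((1, 1, 1, 1, 0, 0); (0, 0, 0, 0, 1, 2); (0, 1, 0, 0, 0, 0))


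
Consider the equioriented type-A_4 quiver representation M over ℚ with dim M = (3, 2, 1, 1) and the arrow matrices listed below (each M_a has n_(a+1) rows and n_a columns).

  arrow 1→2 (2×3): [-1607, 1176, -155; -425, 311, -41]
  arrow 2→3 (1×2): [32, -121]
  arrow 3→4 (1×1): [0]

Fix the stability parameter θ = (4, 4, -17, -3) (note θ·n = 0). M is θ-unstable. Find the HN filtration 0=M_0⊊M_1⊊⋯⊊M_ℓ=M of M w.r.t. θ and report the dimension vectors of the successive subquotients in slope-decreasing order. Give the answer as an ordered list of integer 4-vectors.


Interval decomposition of M: I[1,1], I[1,2], I[1,3], I[4,4].
HN type (ℓ=2): μ^(1)=4; μ^(2)=-3

((2, 1, 0, 0); (1, 1, 1, 1))


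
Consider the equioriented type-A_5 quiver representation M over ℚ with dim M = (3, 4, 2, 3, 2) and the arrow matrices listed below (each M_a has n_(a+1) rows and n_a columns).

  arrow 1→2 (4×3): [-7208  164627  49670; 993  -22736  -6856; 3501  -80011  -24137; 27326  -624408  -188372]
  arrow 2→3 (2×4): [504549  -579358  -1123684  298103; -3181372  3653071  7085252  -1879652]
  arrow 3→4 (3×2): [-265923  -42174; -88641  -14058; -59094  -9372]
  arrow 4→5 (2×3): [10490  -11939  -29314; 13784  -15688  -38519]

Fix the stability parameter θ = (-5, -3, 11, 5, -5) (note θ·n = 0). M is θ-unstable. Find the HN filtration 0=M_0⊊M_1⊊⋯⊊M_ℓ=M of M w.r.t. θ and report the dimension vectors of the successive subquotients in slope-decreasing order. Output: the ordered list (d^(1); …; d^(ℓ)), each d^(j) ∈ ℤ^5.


Via rank(M_{q-1}∘⋯∘M_p): M ≅ I[1,2], I[1,3], I[1,5], I[2,2], I[4,4], I[4,5].
μ_θ-semistable layers: μ^(1)=11; μ^(2)=5; μ^(3)=11/3; μ^(4)=0; μ^(5)=-3; μ^(6)=-5

((0, 0, 1, 0, 0); (0, 0, 0, 1, 0); (0, 0, 1, 1, 1); (0, 0, 0, 1, 1); (0, 4, 0, 0, 0); (3, 0, 0, 0, 0))


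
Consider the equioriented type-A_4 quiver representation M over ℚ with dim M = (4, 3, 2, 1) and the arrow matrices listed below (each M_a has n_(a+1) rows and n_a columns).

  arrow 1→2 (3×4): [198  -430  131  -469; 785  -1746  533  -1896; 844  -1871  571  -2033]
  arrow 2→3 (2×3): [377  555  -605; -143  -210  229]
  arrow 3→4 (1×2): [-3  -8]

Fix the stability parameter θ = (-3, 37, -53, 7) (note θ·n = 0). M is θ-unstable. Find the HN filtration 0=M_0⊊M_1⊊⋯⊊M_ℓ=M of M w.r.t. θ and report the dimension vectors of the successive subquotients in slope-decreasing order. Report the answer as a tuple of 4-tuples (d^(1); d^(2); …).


Via rank(M_{q-1}∘⋯∘M_p): M ≅ I[1,1], I[1,2], I[1,3], I[1,4].
μ_θ-semistable layers: μ^(1)=37; μ^(2)=7; μ^(3)=-3; μ^(4)=-19/3

((0, 1, 0, 0); (0, 0, 0, 1); (2, 0, 0, 0); (2, 2, 2, 0))


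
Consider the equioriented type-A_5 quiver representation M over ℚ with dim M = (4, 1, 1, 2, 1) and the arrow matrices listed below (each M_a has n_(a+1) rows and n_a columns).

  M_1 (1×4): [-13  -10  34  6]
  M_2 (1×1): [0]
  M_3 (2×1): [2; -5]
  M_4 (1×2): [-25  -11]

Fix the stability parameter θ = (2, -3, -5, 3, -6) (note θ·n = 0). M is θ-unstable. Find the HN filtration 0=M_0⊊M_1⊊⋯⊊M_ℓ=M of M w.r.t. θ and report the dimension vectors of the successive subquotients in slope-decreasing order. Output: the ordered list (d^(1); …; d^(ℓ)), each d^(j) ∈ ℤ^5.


Barcode: M ≅ I[1,1]^3, I[1,2], I[3,5], I[4,4]. HN layers by μ_θ (5 steps, strictly decreasing):
  μ^(1)=3; μ^(2)=2; μ^(3)=-1/2; μ^(4)=-3/2; μ^(5)=-5

((0, 0, 0, 1, 0); (3, 0, 0, 0, 0); (1, 1, 0, 0, 0); (0, 0, 0, 1, 1); (0, 0, 1, 0, 0))


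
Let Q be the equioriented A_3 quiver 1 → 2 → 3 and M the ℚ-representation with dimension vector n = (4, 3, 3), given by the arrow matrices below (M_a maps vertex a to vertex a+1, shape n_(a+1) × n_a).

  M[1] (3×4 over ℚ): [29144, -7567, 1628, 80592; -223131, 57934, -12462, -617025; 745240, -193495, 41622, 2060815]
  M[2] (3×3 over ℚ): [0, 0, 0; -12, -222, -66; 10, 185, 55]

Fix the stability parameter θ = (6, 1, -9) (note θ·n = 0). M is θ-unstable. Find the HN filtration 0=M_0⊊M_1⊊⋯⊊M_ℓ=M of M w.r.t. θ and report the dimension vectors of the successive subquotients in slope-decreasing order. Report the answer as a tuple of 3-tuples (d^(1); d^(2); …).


Via rank(M_{q-1}∘⋯∘M_p): M ≅ I[1,1], I[1,2]^2, I[1,3], I[3,3]^2.
μ_θ-semistable layers: μ^(1)=6; μ^(2)=7/2; μ^(3)=-2/3; μ^(4)=-9

((1, 0, 0); (2, 2, 0); (1, 1, 1); (0, 0, 2))


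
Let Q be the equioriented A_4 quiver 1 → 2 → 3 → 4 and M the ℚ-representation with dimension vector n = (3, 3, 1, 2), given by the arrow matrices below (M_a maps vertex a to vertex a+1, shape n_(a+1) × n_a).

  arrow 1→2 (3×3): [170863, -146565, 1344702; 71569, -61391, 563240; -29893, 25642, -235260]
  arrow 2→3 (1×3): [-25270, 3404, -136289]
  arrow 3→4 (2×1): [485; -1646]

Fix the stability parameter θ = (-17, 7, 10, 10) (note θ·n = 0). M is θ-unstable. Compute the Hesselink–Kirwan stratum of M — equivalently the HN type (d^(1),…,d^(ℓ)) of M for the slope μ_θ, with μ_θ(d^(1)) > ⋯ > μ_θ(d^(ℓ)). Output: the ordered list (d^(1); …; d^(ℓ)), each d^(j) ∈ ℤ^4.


Interval decomposition of M: I[1,2]^2, I[1,4], I[4,4].
HN type (ℓ=3): μ^(1)=10; μ^(2)=7; μ^(3)=-17

((0, 0, 1, 2); (0, 3, 0, 0); (3, 0, 0, 0))


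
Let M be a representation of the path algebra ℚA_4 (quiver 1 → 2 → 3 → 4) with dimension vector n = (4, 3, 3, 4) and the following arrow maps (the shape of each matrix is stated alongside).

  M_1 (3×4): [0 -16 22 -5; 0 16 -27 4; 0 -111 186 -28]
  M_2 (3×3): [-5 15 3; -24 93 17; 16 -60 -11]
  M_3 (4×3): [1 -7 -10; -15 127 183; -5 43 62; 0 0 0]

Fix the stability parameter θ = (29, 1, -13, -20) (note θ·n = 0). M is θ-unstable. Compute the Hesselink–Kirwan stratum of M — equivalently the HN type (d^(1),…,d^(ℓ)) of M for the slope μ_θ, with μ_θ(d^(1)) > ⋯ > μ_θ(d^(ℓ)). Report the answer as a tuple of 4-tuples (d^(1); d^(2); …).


Barcode: M ≅ I[1,1], I[1,3], I[1,4]^2, I[4,4]^2. HN layers by μ_θ (4 steps, strictly decreasing):
  μ^(1)=29; μ^(2)=17/3; μ^(3)=-3/4; μ^(4)=-20

((1, 0, 0, 0); (1, 1, 1, 0); (2, 2, 2, 2); (0, 0, 0, 2))


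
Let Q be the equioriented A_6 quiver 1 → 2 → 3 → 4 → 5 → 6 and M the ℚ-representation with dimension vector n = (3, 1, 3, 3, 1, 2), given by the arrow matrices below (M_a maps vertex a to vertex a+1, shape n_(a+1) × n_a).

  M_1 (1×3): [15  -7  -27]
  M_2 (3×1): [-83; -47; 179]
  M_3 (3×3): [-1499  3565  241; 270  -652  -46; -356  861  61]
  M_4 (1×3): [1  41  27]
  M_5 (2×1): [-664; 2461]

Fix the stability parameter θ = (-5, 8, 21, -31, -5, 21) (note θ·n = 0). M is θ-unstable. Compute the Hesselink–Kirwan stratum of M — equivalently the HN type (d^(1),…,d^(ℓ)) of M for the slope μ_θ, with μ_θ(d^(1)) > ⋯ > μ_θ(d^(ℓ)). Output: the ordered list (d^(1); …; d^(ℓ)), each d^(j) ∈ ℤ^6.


Interval decomposition of M: I[1,1]^2, I[1,6], I[3,4]^2, I[6,6].
HN type (ℓ=3): μ^(1)=21; μ^(2)=-7/4; μ^(3)=-5

((0, 0, 0, 0, 0, 2); (0, 1, 1, 1, 1, 0); (3, 0, 2, 2, 0, 0))


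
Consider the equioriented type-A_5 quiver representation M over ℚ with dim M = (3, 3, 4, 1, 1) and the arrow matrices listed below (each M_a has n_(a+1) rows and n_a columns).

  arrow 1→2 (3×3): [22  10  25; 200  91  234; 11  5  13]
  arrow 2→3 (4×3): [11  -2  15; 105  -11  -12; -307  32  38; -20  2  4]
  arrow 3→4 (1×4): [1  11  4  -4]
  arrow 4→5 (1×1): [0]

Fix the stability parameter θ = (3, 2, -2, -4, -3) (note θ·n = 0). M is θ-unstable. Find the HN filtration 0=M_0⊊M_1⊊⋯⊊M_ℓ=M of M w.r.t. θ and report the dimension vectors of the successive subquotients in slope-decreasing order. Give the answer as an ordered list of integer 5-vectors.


Interval decomposition of M: I[1,3]^2, I[1,4], I[3,3], I[5,5].
HN type (ℓ=4): μ^(1)=1; μ^(2)=-1/4; μ^(3)=-2; μ^(4)=-3

((2, 2, 2, 0, 0); (1, 1, 1, 1, 0); (0, 0, 1, 0, 0); (0, 0, 0, 0, 1))


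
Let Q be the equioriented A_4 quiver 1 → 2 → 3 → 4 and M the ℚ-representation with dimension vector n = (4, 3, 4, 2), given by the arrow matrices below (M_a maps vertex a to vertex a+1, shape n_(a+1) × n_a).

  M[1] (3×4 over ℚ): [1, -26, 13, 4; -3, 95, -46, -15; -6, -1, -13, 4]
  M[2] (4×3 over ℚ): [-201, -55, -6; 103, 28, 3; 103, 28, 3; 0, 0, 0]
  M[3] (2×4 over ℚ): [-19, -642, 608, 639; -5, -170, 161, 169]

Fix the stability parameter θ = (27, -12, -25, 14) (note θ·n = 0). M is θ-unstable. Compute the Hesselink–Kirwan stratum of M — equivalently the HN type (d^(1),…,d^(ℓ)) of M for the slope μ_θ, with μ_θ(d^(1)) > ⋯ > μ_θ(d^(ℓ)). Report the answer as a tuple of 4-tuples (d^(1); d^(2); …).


Interval decomposition of M: I[1,1], I[1,2], I[1,4]^2, I[3,3]^2.
HN type (ℓ=5): μ^(1)=27; μ^(2)=14; μ^(3)=15/2; μ^(4)=-10/3; μ^(5)=-25

((1, 0, 0, 0); (0, 0, 0, 2); (1, 1, 0, 0); (2, 2, 2, 0); (0, 0, 2, 0))


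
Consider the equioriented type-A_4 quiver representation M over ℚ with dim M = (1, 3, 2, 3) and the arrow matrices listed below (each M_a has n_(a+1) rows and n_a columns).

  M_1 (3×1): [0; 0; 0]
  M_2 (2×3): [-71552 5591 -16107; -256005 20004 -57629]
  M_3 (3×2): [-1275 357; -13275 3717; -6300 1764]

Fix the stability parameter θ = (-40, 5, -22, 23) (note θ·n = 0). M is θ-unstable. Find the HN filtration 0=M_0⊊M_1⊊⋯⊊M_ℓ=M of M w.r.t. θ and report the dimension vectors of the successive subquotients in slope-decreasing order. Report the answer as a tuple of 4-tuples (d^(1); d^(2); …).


Interval decomposition of M: I[1,1], I[2,2], I[2,3], I[2,4], I[4,4]^2.
HN type (ℓ=4): μ^(1)=23; μ^(2)=5; μ^(3)=-17/2; μ^(4)=-40

((0, 0, 0, 3); (0, 1, 0, 0); (0, 2, 2, 0); (1, 0, 0, 0))


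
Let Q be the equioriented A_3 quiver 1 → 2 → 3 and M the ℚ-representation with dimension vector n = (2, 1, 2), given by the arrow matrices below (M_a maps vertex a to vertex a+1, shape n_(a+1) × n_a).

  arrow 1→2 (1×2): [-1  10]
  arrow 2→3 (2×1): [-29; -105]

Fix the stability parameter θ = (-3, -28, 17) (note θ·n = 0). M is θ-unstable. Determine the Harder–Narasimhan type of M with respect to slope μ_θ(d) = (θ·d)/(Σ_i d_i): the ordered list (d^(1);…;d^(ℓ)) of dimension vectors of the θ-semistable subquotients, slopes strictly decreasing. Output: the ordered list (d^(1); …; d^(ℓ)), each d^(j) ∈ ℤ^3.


Via rank(M_{q-1}∘⋯∘M_p): M ≅ I[1,1], I[1,3], I[3,3].
μ_θ-semistable layers: μ^(1)=17; μ^(2)=-3; μ^(3)=-31/2

((0, 0, 2); (1, 0, 0); (1, 1, 0))


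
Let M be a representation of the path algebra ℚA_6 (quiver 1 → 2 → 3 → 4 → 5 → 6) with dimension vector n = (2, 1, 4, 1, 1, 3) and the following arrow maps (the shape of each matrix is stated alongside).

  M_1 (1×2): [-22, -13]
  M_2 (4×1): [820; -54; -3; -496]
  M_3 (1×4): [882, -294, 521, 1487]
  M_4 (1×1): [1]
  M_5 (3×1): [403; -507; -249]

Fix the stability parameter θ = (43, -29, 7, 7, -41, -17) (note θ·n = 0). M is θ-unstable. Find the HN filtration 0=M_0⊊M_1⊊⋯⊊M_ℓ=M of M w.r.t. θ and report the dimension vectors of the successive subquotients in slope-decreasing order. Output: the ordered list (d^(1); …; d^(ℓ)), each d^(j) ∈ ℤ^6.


Via rank(M_{q-1}∘⋯∘M_p): M ≅ I[1,1], I[1,6], I[3,3]^3, I[6,6]^2.
μ_θ-semistable layers: μ^(1)=43; μ^(2)=7; μ^(3)=-5; μ^(4)=-17

((1, 0, 0, 0, 0, 0); (0, 0, 3, 0, 0, 0); (1, 1, 1, 1, 1, 1); (0, 0, 0, 0, 0, 2))


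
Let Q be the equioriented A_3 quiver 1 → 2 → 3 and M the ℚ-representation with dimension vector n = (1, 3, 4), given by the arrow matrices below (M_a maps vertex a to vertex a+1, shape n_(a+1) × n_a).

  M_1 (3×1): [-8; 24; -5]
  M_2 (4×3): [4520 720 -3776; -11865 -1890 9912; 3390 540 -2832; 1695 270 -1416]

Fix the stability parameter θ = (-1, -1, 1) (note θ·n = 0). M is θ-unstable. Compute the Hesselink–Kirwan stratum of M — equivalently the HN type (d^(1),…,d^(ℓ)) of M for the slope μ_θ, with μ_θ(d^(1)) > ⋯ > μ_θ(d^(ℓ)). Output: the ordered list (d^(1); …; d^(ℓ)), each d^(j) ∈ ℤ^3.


Barcode: M ≅ I[1,2], I[2,2], I[2,3], I[3,3]^3. HN layers by μ_θ (2 steps, strictly decreasing):
  μ^(1)=1; μ^(2)=-1

((0, 0, 4); (1, 3, 0))


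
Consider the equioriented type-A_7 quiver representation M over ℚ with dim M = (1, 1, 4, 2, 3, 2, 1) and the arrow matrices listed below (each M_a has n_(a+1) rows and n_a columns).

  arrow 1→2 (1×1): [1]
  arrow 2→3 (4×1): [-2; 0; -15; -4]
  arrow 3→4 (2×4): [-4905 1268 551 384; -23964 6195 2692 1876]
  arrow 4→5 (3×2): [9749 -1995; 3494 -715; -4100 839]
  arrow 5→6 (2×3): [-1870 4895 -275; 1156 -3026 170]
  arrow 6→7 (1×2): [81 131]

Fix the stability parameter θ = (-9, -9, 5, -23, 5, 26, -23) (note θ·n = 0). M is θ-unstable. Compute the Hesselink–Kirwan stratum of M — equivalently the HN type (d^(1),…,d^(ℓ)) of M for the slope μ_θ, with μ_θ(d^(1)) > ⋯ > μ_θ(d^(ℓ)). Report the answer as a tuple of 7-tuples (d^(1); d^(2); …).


Barcode: M ≅ I[1,5], I[3,3]^2, I[3,5], I[5,7], I[6,6]. HN layers by μ_θ (4 steps, strictly decreasing):
  μ^(1)=26; μ^(2)=5; μ^(3)=8/3; μ^(4)=-9

((0, 0, 0, 0, 0, 1, 0); (0, 0, 2, 0, 2, 0, 0); (0, 0, 0, 0, 1, 1, 1); (1, 1, 2, 2, 0, 0, 0))


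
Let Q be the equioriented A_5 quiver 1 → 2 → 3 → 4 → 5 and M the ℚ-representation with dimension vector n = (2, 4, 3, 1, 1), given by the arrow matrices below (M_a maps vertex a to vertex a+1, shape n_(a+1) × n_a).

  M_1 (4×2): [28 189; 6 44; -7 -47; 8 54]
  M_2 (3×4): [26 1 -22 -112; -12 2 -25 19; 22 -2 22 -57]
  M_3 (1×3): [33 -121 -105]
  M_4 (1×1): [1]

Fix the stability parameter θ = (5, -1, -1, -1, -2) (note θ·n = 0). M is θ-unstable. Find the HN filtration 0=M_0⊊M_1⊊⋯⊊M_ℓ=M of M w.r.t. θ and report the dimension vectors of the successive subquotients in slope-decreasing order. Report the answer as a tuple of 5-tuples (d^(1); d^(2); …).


Barcode: M ≅ I[1,2], I[1,5], I[2,3]^2. HN layers by μ_θ (3 steps, strictly decreasing):
  μ^(1)=2; μ^(2)=0; μ^(3)=-1

((1, 1, 0, 0, 0); (1, 1, 1, 1, 1); (0, 2, 2, 0, 0))


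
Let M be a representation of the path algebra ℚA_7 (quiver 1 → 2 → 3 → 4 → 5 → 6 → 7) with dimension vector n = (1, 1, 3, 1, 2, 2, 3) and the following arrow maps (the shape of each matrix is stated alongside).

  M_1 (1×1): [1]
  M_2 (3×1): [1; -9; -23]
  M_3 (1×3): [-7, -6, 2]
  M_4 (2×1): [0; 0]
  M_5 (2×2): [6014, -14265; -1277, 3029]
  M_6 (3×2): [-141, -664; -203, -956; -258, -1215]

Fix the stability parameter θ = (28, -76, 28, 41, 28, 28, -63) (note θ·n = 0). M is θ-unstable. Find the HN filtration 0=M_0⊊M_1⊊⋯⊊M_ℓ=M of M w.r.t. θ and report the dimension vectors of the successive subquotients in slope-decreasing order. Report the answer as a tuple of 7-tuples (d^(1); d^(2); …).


Barcode: M ≅ I[1,4], I[3,3]^2, I[5,7]^2, I[7,7]. HN layers by μ_θ (5 steps, strictly decreasing):
  μ^(1)=41; μ^(2)=28; μ^(3)=-7/3; μ^(4)=-24; μ^(5)=-63

((0, 0, 0, 1, 0, 0, 0); (0, 0, 3, 0, 0, 0, 0); (0, 0, 0, 0, 2, 2, 2); (1, 1, 0, 0, 0, 0, 0); (0, 0, 0, 0, 0, 0, 1))


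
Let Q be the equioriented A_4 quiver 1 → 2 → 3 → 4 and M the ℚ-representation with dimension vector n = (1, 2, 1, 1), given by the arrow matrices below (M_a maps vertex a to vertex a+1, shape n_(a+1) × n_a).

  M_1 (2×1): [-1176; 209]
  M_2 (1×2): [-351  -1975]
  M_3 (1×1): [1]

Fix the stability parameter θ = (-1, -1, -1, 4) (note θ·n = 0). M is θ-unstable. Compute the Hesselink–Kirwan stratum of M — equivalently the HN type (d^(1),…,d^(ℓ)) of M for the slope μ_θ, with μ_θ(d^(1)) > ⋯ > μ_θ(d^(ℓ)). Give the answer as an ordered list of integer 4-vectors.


Via rank(M_{q-1}∘⋯∘M_p): M ≅ I[1,4], I[2,2].
μ_θ-semistable layers: μ^(1)=4; μ^(2)=-1

((0, 0, 0, 1); (1, 2, 1, 0))


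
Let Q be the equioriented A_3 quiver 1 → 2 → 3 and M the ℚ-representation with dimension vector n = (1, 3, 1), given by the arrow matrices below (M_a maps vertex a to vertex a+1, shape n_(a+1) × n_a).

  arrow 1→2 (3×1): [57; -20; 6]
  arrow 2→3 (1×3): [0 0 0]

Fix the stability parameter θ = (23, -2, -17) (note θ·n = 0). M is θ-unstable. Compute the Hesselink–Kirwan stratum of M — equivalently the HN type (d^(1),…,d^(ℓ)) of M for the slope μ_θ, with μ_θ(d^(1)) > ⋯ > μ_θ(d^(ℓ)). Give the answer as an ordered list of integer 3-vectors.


Barcode: M ≅ I[1,2], I[2,2]^2, I[3,3]. HN layers by μ_θ (3 steps, strictly decreasing):
  μ^(1)=21/2; μ^(2)=-2; μ^(3)=-17

((1, 1, 0); (0, 2, 0); (0, 0, 1))


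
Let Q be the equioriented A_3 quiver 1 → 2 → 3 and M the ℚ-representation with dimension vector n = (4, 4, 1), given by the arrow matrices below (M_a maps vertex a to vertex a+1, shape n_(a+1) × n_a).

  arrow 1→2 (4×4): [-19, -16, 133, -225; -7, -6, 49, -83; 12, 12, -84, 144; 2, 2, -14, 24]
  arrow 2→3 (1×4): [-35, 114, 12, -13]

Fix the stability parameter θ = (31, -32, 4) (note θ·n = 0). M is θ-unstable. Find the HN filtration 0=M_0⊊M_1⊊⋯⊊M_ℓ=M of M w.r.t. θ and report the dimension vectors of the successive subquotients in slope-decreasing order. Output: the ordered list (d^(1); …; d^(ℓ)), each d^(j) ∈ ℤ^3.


Barcode: M ≅ I[1,1]^2, I[1,2], I[1,3], I[2,2]^2. HN layers by μ_θ (4 steps, strictly decreasing):
  μ^(1)=31; μ^(2)=4; μ^(3)=-1/2; μ^(4)=-32

((2, 0, 0); (0, 0, 1); (2, 2, 0); (0, 2, 0))


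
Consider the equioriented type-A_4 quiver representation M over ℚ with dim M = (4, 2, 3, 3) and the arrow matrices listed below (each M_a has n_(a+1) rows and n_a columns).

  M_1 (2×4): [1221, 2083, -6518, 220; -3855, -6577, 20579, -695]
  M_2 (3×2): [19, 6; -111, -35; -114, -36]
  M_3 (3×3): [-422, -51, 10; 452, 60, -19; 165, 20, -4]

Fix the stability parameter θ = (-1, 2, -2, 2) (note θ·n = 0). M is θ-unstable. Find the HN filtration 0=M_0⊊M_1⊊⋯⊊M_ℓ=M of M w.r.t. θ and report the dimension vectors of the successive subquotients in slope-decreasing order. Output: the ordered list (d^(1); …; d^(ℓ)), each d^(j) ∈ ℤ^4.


Barcode: M ≅ I[1,1]^2, I[1,4]^2, I[3,4]. HN layers by μ_θ (4 steps, strictly decreasing):
  μ^(1)=2; μ^(2)=0; μ^(3)=-1; μ^(4)=-2

((0, 0, 0, 3); (0, 2, 2, 0); (4, 0, 0, 0); (0, 0, 1, 0))


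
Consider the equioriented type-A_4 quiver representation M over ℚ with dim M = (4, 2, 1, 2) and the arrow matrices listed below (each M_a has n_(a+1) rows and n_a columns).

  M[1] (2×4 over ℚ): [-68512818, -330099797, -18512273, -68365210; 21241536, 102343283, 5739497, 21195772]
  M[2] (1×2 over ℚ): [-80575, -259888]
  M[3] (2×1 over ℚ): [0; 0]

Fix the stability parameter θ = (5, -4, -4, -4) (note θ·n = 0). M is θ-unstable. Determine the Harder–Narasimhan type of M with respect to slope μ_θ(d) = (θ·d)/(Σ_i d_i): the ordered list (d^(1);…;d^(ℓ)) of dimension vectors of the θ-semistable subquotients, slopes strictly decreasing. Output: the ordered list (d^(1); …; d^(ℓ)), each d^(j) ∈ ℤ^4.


Via rank(M_{q-1}∘⋯∘M_p): M ≅ I[1,1]^2, I[1,2], I[1,3], I[4,4]^2.
μ_θ-semistable layers: μ^(1)=5; μ^(2)=1/2; μ^(3)=-1; μ^(4)=-4

((2, 0, 0, 0); (1, 1, 0, 0); (1, 1, 1, 0); (0, 0, 0, 2))


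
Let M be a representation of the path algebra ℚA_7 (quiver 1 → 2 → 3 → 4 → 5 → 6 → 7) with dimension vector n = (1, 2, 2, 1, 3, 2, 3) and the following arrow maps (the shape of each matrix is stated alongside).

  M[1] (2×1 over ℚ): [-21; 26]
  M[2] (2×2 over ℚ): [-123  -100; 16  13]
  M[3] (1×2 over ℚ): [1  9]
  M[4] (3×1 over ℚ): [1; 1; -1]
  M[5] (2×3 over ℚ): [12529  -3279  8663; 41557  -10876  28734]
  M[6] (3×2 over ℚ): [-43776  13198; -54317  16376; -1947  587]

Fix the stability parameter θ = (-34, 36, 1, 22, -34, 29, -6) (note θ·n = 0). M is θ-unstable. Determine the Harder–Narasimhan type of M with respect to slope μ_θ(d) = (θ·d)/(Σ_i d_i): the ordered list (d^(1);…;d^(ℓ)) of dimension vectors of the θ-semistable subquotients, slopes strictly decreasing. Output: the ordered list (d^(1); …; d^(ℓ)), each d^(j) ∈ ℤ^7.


Barcode: M ≅ I[1,7], I[2,3], I[5,5], I[5,7], I[7,7]. HN layers by μ_θ (5 steps, strictly decreasing):
  μ^(1)=37/2; μ^(2)=23/2; μ^(3)=25/4; μ^(4)=-6; μ^(5)=-34

((0, 1, 1, 0, 0, 0, 0); (0, 0, 0, 0, 0, 2, 2); (0, 1, 1, 1, 1, 0, 0); (0, 0, 0, 0, 0, 0, 1); (1, 0, 0, 0, 2, 0, 0))


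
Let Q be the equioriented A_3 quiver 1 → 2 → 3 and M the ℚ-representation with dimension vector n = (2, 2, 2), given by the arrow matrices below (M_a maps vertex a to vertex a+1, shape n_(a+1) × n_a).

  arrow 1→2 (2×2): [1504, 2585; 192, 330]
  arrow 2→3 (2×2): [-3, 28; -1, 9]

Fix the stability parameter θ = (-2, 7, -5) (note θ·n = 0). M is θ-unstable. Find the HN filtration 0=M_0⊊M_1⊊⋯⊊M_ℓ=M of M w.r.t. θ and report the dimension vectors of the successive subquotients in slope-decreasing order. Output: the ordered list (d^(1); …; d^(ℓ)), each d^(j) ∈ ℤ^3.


Via rank(M_{q-1}∘⋯∘M_p): M ≅ I[1,1], I[1,3], I[2,3].
μ_θ-semistable layers: μ^(1)=1; μ^(2)=-2

((0, 2, 2); (2, 0, 0))


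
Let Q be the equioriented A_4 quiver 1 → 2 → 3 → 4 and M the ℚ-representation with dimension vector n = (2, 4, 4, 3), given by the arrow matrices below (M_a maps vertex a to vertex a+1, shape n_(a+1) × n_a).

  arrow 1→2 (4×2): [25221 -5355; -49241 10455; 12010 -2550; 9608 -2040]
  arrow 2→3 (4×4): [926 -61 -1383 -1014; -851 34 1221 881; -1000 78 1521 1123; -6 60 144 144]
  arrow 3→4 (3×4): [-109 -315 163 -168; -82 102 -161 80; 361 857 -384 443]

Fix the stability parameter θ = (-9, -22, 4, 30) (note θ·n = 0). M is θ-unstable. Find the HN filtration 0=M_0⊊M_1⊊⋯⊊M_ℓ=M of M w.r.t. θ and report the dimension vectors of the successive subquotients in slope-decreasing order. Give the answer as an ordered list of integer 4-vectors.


Via rank(M_{q-1}∘⋯∘M_p): M ≅ I[1,1], I[1,3], I[2,2], I[2,4]^2, I[3,4].
μ_θ-semistable layers: μ^(1)=30; μ^(2)=4; μ^(3)=-9; μ^(4)=-31/2; μ^(5)=-22

((0, 0, 0, 3); (0, 0, 4, 0); (1, 0, 0, 0); (1, 1, 0, 0); (0, 3, 0, 0))


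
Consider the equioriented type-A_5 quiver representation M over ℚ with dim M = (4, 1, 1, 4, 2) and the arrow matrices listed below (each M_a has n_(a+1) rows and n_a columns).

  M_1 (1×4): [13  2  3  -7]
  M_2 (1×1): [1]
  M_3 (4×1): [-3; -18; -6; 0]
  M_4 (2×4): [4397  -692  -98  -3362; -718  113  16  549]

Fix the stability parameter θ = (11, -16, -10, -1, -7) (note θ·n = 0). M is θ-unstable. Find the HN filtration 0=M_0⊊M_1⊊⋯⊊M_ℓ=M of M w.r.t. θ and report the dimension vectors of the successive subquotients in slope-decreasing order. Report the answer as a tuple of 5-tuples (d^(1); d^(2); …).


Interval decomposition of M: I[1,1]^3, I[1,5], I[4,4]^2, I[4,5].
HN type (ℓ=4): μ^(1)=11; μ^(2)=-1; μ^(3)=-4; μ^(4)=-5

((3, 0, 0, 0, 0); (0, 0, 0, 2, 0); (0, 0, 0, 2, 2); (1, 1, 1, 0, 0))


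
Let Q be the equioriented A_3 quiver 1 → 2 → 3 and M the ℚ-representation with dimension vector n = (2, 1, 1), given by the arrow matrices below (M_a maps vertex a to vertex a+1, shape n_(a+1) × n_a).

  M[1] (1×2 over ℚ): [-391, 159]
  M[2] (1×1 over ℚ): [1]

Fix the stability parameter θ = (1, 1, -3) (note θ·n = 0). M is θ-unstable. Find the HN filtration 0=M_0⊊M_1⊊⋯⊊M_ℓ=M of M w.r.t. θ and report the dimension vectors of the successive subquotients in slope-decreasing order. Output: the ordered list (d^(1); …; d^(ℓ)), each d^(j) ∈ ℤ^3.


Barcode: M ≅ I[1,1], I[1,3]. HN layers by μ_θ (2 steps, strictly decreasing):
  μ^(1)=1; μ^(2)=-1/3

((1, 0, 0); (1, 1, 1))


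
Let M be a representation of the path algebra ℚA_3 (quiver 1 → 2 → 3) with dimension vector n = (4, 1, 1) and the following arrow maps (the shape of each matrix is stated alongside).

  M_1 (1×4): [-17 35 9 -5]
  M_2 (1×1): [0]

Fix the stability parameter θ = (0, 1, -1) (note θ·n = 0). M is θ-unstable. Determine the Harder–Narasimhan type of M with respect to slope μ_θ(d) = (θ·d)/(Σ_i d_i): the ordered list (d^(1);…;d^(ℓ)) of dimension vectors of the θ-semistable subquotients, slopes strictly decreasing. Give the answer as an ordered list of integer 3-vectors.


Via rank(M_{q-1}∘⋯∘M_p): M ≅ I[1,1]^3, I[1,2], I[3,3].
μ_θ-semistable layers: μ^(1)=1; μ^(2)=0; μ^(3)=-1

((0, 1, 0); (4, 0, 0); (0, 0, 1))


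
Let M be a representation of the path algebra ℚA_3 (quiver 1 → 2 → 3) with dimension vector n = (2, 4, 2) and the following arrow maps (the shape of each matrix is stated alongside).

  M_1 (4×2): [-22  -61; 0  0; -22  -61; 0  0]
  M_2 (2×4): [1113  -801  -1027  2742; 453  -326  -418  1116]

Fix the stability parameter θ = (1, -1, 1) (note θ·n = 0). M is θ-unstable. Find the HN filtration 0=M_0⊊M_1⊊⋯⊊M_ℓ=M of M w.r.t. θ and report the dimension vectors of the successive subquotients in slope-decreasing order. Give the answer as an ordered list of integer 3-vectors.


Barcode: M ≅ I[1,1], I[1,3], I[2,2]^2, I[2,3]. HN layers by μ_θ (3 steps, strictly decreasing):
  μ^(1)=1; μ^(2)=0; μ^(3)=-1

((1, 0, 2); (1, 1, 0); (0, 3, 0))


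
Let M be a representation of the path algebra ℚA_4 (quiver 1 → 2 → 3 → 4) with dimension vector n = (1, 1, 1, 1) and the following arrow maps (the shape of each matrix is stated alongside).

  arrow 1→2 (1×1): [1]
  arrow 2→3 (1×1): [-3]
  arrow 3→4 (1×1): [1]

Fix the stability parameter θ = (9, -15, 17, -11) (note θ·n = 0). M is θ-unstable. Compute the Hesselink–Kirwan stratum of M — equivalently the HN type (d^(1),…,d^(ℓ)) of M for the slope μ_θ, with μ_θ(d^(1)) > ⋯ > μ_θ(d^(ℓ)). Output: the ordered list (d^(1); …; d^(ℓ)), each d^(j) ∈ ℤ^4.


Interval decomposition of M: I[1,4].
HN type (ℓ=2): μ^(1)=3; μ^(2)=-3

((0, 0, 1, 1); (1, 1, 0, 0))


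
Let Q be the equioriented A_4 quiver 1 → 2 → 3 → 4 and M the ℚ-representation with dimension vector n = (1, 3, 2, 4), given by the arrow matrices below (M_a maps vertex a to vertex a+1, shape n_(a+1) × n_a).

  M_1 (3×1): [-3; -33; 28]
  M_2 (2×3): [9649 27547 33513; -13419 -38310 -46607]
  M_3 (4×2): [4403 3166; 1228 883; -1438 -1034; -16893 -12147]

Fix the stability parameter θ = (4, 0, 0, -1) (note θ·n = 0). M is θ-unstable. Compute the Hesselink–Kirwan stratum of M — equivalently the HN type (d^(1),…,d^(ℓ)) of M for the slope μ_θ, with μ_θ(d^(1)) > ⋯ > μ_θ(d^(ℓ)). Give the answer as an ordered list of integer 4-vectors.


Barcode: M ≅ I[1,4], I[2,2], I[2,4], I[4,4]^2. HN layers by μ_θ (4 steps, strictly decreasing):
  μ^(1)=3/4; μ^(2)=0; μ^(3)=-1/3; μ^(4)=-1

((1, 1, 1, 1); (0, 1, 0, 0); (0, 1, 1, 1); (0, 0, 0, 2))


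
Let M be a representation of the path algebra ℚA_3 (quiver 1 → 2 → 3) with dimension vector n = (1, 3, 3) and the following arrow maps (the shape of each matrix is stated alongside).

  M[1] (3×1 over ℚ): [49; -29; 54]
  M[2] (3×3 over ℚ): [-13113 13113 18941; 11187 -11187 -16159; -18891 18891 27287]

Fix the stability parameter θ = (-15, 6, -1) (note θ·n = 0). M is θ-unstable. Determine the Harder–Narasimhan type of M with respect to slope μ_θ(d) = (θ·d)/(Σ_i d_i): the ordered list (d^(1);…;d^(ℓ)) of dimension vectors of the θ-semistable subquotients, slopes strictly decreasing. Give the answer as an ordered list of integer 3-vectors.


Barcode: M ≅ I[1,2], I[2,2], I[2,3], I[3,3]^2. HN layers by μ_θ (4 steps, strictly decreasing):
  μ^(1)=6; μ^(2)=5/2; μ^(3)=-1; μ^(4)=-15

((0, 2, 0); (0, 1, 1); (0, 0, 2); (1, 0, 0))


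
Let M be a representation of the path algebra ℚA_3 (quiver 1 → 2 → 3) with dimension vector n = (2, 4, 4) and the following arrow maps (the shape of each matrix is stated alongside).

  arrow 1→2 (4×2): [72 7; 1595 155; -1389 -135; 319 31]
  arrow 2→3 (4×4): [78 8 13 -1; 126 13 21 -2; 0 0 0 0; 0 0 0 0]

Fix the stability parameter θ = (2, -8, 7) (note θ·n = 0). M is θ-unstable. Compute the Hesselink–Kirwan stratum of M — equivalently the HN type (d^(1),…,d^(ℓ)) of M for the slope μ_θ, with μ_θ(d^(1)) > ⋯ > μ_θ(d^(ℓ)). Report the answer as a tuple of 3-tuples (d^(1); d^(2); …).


Interval decomposition of M: I[1,2]^2, I[2,3]^2, I[3,3]^2.
HN type (ℓ=3): μ^(1)=7; μ^(2)=-3; μ^(3)=-8

((0, 0, 4); (2, 2, 0); (0, 2, 0))


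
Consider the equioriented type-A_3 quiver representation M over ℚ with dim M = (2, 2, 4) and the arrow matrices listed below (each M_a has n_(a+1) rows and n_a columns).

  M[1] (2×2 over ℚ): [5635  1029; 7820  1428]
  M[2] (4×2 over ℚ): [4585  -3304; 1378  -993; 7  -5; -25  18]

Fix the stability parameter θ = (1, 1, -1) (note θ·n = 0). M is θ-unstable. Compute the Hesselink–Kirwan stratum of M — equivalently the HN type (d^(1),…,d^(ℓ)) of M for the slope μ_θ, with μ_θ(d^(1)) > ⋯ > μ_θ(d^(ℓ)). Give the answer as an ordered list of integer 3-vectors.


Interval decomposition of M: I[1,1], I[1,3], I[2,3], I[3,3]^2.
HN type (ℓ=4): μ^(1)=1; μ^(2)=1/3; μ^(3)=0; μ^(4)=-1

((1, 0, 0); (1, 1, 1); (0, 1, 1); (0, 0, 2))


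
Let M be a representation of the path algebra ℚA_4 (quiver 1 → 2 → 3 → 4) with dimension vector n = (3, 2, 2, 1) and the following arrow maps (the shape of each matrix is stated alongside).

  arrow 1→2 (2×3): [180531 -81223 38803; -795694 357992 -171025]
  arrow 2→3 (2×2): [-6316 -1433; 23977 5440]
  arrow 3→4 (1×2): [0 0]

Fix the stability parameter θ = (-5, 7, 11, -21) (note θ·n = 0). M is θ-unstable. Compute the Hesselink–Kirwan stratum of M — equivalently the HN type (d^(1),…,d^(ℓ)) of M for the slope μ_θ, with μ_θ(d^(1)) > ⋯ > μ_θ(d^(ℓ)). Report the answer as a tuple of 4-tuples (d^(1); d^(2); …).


Interval decomposition of M: I[1,1], I[1,3]^2, I[4,4].
HN type (ℓ=4): μ^(1)=11; μ^(2)=7; μ^(3)=-5; μ^(4)=-21

((0, 0, 2, 0); (0, 2, 0, 0); (3, 0, 0, 0); (0, 0, 0, 1))


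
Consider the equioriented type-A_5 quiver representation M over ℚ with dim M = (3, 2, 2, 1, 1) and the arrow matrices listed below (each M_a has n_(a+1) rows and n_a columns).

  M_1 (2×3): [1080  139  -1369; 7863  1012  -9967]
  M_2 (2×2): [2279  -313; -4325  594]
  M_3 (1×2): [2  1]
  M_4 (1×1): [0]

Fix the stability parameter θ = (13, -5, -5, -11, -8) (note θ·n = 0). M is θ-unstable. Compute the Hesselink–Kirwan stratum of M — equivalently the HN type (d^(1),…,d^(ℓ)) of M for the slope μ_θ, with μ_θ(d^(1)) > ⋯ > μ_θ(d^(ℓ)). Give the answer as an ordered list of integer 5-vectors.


Interval decomposition of M: I[1,1], I[1,3], I[1,4], I[5,5].
HN type (ℓ=4): μ^(1)=13; μ^(2)=1; μ^(3)=-2; μ^(4)=-8

((1, 0, 0, 0, 0); (1, 1, 1, 0, 0); (1, 1, 1, 1, 0); (0, 0, 0, 0, 1))


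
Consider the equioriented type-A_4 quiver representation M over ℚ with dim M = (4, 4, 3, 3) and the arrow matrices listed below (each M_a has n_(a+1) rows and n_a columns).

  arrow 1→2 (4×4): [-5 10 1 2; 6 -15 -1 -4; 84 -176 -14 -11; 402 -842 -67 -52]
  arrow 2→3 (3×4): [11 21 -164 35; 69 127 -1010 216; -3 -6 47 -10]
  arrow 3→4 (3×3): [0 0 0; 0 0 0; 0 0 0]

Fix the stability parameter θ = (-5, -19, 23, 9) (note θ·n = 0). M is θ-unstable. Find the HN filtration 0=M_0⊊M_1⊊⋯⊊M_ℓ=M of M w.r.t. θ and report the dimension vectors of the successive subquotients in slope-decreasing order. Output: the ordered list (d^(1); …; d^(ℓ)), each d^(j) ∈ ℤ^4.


Interval decomposition of M: I[1,2], I[1,3]^3, I[4,4]^3.
HN type (ℓ=3): μ^(1)=23; μ^(2)=9; μ^(3)=-12

((0, 0, 3, 0); (0, 0, 0, 3); (4, 4, 0, 0))


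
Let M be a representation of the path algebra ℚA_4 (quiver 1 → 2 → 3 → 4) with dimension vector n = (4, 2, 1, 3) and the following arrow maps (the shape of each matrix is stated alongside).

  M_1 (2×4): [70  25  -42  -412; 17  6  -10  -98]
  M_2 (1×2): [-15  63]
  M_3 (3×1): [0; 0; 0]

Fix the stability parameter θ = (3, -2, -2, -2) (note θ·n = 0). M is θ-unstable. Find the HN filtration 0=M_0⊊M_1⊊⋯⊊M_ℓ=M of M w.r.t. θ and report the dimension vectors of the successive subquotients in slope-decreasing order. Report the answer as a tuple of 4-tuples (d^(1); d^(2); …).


Interval decomposition of M: I[1,1]^2, I[1,2], I[1,3], I[4,4]^3.
HN type (ℓ=4): μ^(1)=3; μ^(2)=1/2; μ^(3)=-1/3; μ^(4)=-2

((2, 0, 0, 0); (1, 1, 0, 0); (1, 1, 1, 0); (0, 0, 0, 3))


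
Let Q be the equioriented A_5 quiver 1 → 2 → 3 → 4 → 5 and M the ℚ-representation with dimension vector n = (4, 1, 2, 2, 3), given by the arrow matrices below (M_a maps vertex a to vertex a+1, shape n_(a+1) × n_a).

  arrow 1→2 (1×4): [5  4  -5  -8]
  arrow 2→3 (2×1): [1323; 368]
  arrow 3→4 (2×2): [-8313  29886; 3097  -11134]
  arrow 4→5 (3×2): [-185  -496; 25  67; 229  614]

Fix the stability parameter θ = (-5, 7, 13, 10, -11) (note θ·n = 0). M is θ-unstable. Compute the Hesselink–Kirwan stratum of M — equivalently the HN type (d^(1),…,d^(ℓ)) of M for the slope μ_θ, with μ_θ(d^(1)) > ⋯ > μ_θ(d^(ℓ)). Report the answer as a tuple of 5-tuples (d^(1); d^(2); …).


Barcode: M ≅ I[1,1]^3, I[1,5], I[3,3], I[4,5], I[5,5]. HN layers by μ_θ (5 steps, strictly decreasing):
  μ^(1)=13; μ^(2)=19/4; μ^(3)=-1/2; μ^(4)=-5; μ^(5)=-11

((0, 0, 1, 0, 0); (0, 1, 1, 1, 1); (0, 0, 0, 1, 1); (4, 0, 0, 0, 0); (0, 0, 0, 0, 1))


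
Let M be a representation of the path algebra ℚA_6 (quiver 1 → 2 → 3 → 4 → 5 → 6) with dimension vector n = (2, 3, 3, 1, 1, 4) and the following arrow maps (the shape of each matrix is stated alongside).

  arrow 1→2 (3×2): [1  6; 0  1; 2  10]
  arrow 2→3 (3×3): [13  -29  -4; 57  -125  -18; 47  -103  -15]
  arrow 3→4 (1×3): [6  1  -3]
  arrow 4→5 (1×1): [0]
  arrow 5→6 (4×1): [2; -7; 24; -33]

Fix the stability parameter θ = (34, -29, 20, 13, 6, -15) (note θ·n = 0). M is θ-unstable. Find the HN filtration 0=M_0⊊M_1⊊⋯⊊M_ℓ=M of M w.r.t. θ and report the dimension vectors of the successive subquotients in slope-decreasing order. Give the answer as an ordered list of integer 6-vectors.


Barcode: M ≅ I[1,3], I[1,4], I[2,3], I[5,6], I[6,6]^3. HN layers by μ_θ (6 steps, strictly decreasing):
  μ^(1)=20; μ^(2)=33/2; μ^(3)=5/2; μ^(4)=-9/2; μ^(5)=-15; μ^(6)=-29

((0, 0, 2, 0, 0, 0); (0, 0, 1, 1, 0, 0); (2, 2, 0, 0, 0, 0); (0, 0, 0, 0, 1, 1); (0, 0, 0, 0, 0, 3); (0, 1, 0, 0, 0, 0))
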